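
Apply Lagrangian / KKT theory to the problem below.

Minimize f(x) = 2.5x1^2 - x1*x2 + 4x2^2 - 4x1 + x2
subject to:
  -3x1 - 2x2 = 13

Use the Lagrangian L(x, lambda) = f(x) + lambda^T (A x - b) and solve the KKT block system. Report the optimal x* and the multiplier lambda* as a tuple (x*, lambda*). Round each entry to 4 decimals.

Form the Lagrangian:
  L(x, lambda) = (1/2) x^T Q x + c^T x + lambda^T (A x - b)
Stationarity (grad_x L = 0): Q x + c + A^T lambda = 0.
Primal feasibility: A x = b.

This gives the KKT block system:
  [ Q   A^T ] [ x     ]   [-c ]
  [ A    0  ] [ lambda ] = [ b ]

Solving the linear system:
  x*      = (-3.0385, -1.9423)
  lambda* = (-5.75)
  f(x*)   = 42.4808

x* = (-3.0385, -1.9423), lambda* = (-5.75)


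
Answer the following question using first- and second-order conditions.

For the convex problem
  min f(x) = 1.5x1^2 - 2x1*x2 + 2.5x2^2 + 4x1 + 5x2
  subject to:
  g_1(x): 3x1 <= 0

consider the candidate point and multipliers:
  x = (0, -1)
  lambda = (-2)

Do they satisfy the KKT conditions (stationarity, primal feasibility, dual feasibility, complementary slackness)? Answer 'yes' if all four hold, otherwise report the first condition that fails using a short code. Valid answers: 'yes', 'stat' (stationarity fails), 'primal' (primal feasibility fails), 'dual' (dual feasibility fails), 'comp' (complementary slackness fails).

Gradient of f: grad f(x) = Q x + c = (6, 0)
Constraint values g_i(x) = a_i^T x - b_i:
  g_1((0, -1)) = 0
Stationarity residual: grad f(x) + sum_i lambda_i a_i = (0, 0)
  -> stationarity OK
Primal feasibility (all g_i <= 0): OK
Dual feasibility (all lambda_i >= 0): FAILS
Complementary slackness (lambda_i * g_i(x) = 0 for all i): OK

Verdict: the first failing condition is dual_feasibility -> dual.

dual


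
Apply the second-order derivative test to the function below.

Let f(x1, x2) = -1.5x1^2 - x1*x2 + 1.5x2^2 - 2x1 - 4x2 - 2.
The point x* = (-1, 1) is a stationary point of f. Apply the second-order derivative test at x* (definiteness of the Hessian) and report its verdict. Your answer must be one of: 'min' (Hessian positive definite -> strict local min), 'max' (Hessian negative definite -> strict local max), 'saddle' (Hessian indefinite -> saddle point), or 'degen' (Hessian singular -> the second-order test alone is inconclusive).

Compute the Hessian H = grad^2 f:
  H = [[-3, -1], [-1, 3]]
Verify stationarity: grad f(x*) = H x* + g = (0, 0).
Eigenvalues of H: -3.1623, 3.1623.
Eigenvalues have mixed signs, so H is indefinite -> x* is a saddle point.

saddle


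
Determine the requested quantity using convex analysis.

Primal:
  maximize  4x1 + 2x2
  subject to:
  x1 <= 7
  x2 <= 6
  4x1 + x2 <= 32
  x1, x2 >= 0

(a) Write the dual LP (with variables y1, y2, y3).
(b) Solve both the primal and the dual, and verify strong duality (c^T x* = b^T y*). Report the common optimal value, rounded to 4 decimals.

The standard primal-dual pair for 'max c^T x s.t. A x <= b, x >= 0' is:
  Dual:  min b^T y  s.t.  A^T y >= c,  y >= 0.

So the dual LP is:
  minimize  7y1 + 6y2 + 32y3
  subject to:
    y1 + 4y3 >= 4
    y2 + y3 >= 2
    y1, y2, y3 >= 0

Solving the primal: x* = (6.5, 6).
  primal value c^T x* = 38.
Solving the dual: y* = (0, 1, 1).
  dual value b^T y* = 38.
Strong duality: c^T x* = b^T y*. Confirmed.

38


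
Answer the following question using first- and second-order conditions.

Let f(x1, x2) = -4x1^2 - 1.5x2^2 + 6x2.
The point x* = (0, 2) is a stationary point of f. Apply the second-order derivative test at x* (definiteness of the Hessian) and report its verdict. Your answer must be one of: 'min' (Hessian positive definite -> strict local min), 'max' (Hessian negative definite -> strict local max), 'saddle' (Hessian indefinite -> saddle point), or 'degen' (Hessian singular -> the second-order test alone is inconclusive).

Compute the Hessian H = grad^2 f:
  H = [[-8, 0], [0, -3]]
Verify stationarity: grad f(x*) = H x* + g = (0, 0).
Eigenvalues of H: -8, -3.
Both eigenvalues < 0, so H is negative definite -> x* is a strict local max.

max


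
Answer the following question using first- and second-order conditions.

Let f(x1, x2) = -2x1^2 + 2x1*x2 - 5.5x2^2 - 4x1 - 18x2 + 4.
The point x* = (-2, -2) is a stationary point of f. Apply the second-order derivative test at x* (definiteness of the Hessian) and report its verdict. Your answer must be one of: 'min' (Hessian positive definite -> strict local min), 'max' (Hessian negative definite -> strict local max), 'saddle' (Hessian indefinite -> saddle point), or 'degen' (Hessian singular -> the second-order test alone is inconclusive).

Compute the Hessian H = grad^2 f:
  H = [[-4, 2], [2, -11]]
Verify stationarity: grad f(x*) = H x* + g = (0, 0).
Eigenvalues of H: -11.5311, -3.4689.
Both eigenvalues < 0, so H is negative definite -> x* is a strict local max.

max


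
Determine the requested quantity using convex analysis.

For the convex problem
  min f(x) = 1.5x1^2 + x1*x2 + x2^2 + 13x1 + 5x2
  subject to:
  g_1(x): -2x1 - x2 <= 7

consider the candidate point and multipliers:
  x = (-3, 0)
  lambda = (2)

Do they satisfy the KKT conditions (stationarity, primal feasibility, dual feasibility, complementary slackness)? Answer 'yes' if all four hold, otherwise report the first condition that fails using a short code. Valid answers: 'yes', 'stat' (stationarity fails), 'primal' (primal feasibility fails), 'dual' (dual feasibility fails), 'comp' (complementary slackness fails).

Gradient of f: grad f(x) = Q x + c = (4, 2)
Constraint values g_i(x) = a_i^T x - b_i:
  g_1((-3, 0)) = -1
Stationarity residual: grad f(x) + sum_i lambda_i a_i = (0, 0)
  -> stationarity OK
Primal feasibility (all g_i <= 0): OK
Dual feasibility (all lambda_i >= 0): OK
Complementary slackness (lambda_i * g_i(x) = 0 for all i): FAILS

Verdict: the first failing condition is complementary_slackness -> comp.

comp


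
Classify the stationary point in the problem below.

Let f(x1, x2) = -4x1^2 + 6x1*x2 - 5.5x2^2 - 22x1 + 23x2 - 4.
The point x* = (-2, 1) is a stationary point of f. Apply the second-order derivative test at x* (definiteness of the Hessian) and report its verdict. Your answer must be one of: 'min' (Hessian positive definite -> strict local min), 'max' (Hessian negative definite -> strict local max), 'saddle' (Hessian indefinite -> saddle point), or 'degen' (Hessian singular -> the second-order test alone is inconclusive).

Compute the Hessian H = grad^2 f:
  H = [[-8, 6], [6, -11]]
Verify stationarity: grad f(x*) = H x* + g = (0, 0).
Eigenvalues of H: -15.6847, -3.3153.
Both eigenvalues < 0, so H is negative definite -> x* is a strict local max.

max


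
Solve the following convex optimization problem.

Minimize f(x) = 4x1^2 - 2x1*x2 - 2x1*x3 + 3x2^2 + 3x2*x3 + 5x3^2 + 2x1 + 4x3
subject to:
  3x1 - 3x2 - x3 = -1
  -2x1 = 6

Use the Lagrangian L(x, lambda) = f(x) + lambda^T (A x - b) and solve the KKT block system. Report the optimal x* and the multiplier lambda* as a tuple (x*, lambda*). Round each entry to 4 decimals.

Form the Lagrangian:
  L(x, lambda) = (1/2) x^T Q x + c^T x + lambda^T (A x - b)
Stationarity (grad_x L = 0): Q x + c + A^T lambda = 0.
Primal feasibility: A x = b.

This gives the KKT block system:
  [ Q   A^T ] [ x     ]   [-c ]
  [ A    0  ] [ lambda ] = [ b ]

Solving the linear system:
  x*      = (-3, -2.4615, -0.6154)
  lambda* = (-3.5385, -13.2308)
  f(x*)   = 33.6923

x* = (-3, -2.4615, -0.6154), lambda* = (-3.5385, -13.2308)


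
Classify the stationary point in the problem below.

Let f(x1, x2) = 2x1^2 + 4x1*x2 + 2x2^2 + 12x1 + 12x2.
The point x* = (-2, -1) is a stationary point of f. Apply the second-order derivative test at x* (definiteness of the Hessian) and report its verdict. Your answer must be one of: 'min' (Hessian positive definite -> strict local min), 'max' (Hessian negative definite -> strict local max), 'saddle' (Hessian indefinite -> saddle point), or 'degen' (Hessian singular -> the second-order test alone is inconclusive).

Compute the Hessian H = grad^2 f:
  H = [[4, 4], [4, 4]]
Verify stationarity: grad f(x*) = H x* + g = (0, 0).
Eigenvalues of H: 0, 8.
H has a zero eigenvalue (singular; positive semidefinite but not definite), so H is neither positive definite, negative definite, nor indefinite. The second-order test alone is inconclusive -> degen.
(Indeed, f is constant along the null direction of H through x*, so x* is not a strict local extremum.)

degen


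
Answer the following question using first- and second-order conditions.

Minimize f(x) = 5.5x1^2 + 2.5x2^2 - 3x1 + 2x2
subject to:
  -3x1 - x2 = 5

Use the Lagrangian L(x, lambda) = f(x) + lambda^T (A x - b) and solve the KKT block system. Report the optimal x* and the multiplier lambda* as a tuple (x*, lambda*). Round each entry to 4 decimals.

Form the Lagrangian:
  L(x, lambda) = (1/2) x^T Q x + c^T x + lambda^T (A x - b)
Stationarity (grad_x L = 0): Q x + c + A^T lambda = 0.
Primal feasibility: A x = b.

This gives the KKT block system:
  [ Q   A^T ] [ x     ]   [-c ]
  [ A    0  ] [ lambda ] = [ b ]

Solving the linear system:
  x*      = (-1.1786, -1.4643)
  lambda* = (-5.3214)
  f(x*)   = 13.6071

x* = (-1.1786, -1.4643), lambda* = (-5.3214)


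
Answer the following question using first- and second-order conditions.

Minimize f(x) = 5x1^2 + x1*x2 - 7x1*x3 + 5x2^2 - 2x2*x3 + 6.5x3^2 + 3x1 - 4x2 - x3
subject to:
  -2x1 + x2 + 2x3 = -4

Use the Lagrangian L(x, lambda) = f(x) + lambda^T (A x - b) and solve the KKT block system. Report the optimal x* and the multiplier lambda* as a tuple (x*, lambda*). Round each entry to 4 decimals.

Form the Lagrangian:
  L(x, lambda) = (1/2) x^T Q x + c^T x + lambda^T (A x - b)
Stationarity (grad_x L = 0): Q x + c + A^T lambda = 0.
Primal feasibility: A x = b.

This gives the KKT block system:
  [ Q   A^T ] [ x     ]   [-c ]
  [ A    0  ] [ lambda ] = [ b ]

Solving the linear system:
  x*      = (0.8124, -0.6722, -0.8515)
  lambda* = (8.2062)
  f(x*)   = 19.401

x* = (0.8124, -0.6722, -0.8515), lambda* = (8.2062)


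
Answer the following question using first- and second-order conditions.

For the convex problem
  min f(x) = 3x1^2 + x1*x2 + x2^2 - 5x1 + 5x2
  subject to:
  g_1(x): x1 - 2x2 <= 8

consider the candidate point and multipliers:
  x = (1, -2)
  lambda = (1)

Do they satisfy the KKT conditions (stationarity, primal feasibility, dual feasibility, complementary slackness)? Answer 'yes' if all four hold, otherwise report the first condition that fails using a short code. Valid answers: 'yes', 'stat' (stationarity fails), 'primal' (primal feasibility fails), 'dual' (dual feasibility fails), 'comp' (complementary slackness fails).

Gradient of f: grad f(x) = Q x + c = (-1, 2)
Constraint values g_i(x) = a_i^T x - b_i:
  g_1((1, -2)) = -3
Stationarity residual: grad f(x) + sum_i lambda_i a_i = (0, 0)
  -> stationarity OK
Primal feasibility (all g_i <= 0): OK
Dual feasibility (all lambda_i >= 0): OK
Complementary slackness (lambda_i * g_i(x) = 0 for all i): FAILS

Verdict: the first failing condition is complementary_slackness -> comp.

comp


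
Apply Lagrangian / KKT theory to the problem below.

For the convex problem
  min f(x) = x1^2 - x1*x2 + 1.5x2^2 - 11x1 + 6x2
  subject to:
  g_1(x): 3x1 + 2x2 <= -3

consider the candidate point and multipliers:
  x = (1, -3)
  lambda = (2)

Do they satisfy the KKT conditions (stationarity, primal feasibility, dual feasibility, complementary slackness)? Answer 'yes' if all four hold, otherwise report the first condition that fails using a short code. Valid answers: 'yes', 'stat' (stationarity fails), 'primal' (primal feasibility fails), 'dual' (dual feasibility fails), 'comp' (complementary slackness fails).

Gradient of f: grad f(x) = Q x + c = (-6, -4)
Constraint values g_i(x) = a_i^T x - b_i:
  g_1((1, -3)) = 0
Stationarity residual: grad f(x) + sum_i lambda_i a_i = (0, 0)
  -> stationarity OK
Primal feasibility (all g_i <= 0): OK
Dual feasibility (all lambda_i >= 0): OK
Complementary slackness (lambda_i * g_i(x) = 0 for all i): OK

Verdict: yes, KKT holds.

yes


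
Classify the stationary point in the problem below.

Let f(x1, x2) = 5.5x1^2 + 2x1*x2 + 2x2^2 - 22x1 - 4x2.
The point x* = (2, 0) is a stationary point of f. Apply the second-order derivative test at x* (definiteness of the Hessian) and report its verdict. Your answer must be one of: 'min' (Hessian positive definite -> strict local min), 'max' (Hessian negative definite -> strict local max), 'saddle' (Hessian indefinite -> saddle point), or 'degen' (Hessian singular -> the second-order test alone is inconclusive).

Compute the Hessian H = grad^2 f:
  H = [[11, 2], [2, 4]]
Verify stationarity: grad f(x*) = H x* + g = (0, 0).
Eigenvalues of H: 3.4689, 11.5311.
Both eigenvalues > 0, so H is positive definite -> x* is a strict local min.

min


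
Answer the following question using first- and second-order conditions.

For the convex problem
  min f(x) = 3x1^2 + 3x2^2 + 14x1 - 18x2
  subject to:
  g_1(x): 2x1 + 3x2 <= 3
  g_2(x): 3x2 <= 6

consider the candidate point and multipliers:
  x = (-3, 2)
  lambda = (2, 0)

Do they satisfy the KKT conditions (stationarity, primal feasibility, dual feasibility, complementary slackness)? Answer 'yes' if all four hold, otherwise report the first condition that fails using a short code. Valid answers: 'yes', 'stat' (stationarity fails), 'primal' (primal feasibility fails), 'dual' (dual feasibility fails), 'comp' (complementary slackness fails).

Gradient of f: grad f(x) = Q x + c = (-4, -6)
Constraint values g_i(x) = a_i^T x - b_i:
  g_1((-3, 2)) = -3
  g_2((-3, 2)) = 0
Stationarity residual: grad f(x) + sum_i lambda_i a_i = (0, 0)
  -> stationarity OK
Primal feasibility (all g_i <= 0): OK
Dual feasibility (all lambda_i >= 0): OK
Complementary slackness (lambda_i * g_i(x) = 0 for all i): FAILS

Verdict: the first failing condition is complementary_slackness -> comp.

comp


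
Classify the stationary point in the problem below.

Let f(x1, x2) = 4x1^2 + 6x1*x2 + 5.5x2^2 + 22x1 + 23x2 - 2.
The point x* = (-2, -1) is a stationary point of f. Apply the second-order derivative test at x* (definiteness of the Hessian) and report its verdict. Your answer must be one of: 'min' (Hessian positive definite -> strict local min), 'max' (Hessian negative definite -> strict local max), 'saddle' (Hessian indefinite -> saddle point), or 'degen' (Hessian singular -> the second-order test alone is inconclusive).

Compute the Hessian H = grad^2 f:
  H = [[8, 6], [6, 11]]
Verify stationarity: grad f(x*) = H x* + g = (0, 0).
Eigenvalues of H: 3.3153, 15.6847.
Both eigenvalues > 0, so H is positive definite -> x* is a strict local min.

min


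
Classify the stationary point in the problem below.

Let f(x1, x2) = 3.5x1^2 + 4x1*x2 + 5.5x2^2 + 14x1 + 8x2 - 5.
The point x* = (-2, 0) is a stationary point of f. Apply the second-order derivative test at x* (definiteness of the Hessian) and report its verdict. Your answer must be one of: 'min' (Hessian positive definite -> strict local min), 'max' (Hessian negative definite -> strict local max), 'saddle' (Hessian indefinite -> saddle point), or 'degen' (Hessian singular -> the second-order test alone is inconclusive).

Compute the Hessian H = grad^2 f:
  H = [[7, 4], [4, 11]]
Verify stationarity: grad f(x*) = H x* + g = (0, 0).
Eigenvalues of H: 4.5279, 13.4721.
Both eigenvalues > 0, so H is positive definite -> x* is a strict local min.

min


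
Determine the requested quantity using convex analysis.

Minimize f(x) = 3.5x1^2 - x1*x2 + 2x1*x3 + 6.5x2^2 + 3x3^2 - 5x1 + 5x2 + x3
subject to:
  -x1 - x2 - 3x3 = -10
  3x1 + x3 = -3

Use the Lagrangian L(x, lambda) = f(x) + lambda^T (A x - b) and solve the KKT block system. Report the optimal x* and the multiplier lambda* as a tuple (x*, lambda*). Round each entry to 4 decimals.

Form the Lagrangian:
  L(x, lambda) = (1/2) x^T Q x + c^T x + lambda^T (A x - b)
Stationarity (grad_x L = 0): Q x + c + A^T lambda = 0.
Primal feasibility: A x = b.

This gives the KKT block system:
  [ Q   A^T ] [ x     ]   [-c ]
  [ A    0  ] [ lambda ] = [ b ]

Solving the linear system:
  x*      = (-2.3549, 0.1607, 4.0647)
  lambda* = (9.4439, 7.6532)
  f(x*)   = 67.0208

x* = (-2.3549, 0.1607, 4.0647), lambda* = (9.4439, 7.6532)


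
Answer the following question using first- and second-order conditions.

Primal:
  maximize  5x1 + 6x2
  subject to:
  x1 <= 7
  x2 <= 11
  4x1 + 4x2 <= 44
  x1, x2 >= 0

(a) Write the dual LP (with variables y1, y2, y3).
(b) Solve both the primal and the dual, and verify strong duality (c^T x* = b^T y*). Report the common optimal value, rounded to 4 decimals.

The standard primal-dual pair for 'max c^T x s.t. A x <= b, x >= 0' is:
  Dual:  min b^T y  s.t.  A^T y >= c,  y >= 0.

So the dual LP is:
  minimize  7y1 + 11y2 + 44y3
  subject to:
    y1 + 4y3 >= 5
    y2 + 4y3 >= 6
    y1, y2, y3 >= 0

Solving the primal: x* = (0, 11).
  primal value c^T x* = 66.
Solving the dual: y* = (0, 0, 1.5).
  dual value b^T y* = 66.
Strong duality: c^T x* = b^T y*. Confirmed.

66


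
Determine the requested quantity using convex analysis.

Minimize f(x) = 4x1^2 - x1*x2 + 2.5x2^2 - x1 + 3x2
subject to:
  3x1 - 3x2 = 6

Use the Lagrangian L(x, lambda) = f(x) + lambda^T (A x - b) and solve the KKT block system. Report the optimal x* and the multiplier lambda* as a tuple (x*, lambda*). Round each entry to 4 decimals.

Form the Lagrangian:
  L(x, lambda) = (1/2) x^T Q x + c^T x + lambda^T (A x - b)
Stationarity (grad_x L = 0): Q x + c + A^T lambda = 0.
Primal feasibility: A x = b.

This gives the KKT block system:
  [ Q   A^T ] [ x     ]   [-c ]
  [ A    0  ] [ lambda ] = [ b ]

Solving the linear system:
  x*      = (0.5455, -1.4545)
  lambda* = (-1.6061)
  f(x*)   = 2.3636

x* = (0.5455, -1.4545), lambda* = (-1.6061)


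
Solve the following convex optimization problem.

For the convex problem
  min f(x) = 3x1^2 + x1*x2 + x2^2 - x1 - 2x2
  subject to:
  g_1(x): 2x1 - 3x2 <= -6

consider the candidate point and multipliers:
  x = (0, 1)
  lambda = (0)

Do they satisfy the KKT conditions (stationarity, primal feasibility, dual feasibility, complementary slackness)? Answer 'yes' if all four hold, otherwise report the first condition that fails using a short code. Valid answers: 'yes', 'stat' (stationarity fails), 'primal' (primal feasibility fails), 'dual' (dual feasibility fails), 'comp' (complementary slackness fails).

Gradient of f: grad f(x) = Q x + c = (0, 0)
Constraint values g_i(x) = a_i^T x - b_i:
  g_1((0, 1)) = 3
Stationarity residual: grad f(x) + sum_i lambda_i a_i = (0, 0)
  -> stationarity OK
Primal feasibility (all g_i <= 0): FAILS
Dual feasibility (all lambda_i >= 0): OK
Complementary slackness (lambda_i * g_i(x) = 0 for all i): OK

Verdict: the first failing condition is primal_feasibility -> primal.

primal


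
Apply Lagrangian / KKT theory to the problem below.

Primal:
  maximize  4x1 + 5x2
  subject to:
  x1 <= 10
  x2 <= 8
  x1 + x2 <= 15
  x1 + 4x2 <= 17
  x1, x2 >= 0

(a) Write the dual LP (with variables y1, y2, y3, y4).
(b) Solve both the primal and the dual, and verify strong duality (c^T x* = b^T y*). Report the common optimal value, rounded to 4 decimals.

The standard primal-dual pair for 'max c^T x s.t. A x <= b, x >= 0' is:
  Dual:  min b^T y  s.t.  A^T y >= c,  y >= 0.

So the dual LP is:
  minimize  10y1 + 8y2 + 15y3 + 17y4
  subject to:
    y1 + y3 + y4 >= 4
    y2 + y3 + 4y4 >= 5
    y1, y2, y3, y4 >= 0

Solving the primal: x* = (10, 1.75).
  primal value c^T x* = 48.75.
Solving the dual: y* = (2.75, 0, 0, 1.25).
  dual value b^T y* = 48.75.
Strong duality: c^T x* = b^T y*. Confirmed.

48.75


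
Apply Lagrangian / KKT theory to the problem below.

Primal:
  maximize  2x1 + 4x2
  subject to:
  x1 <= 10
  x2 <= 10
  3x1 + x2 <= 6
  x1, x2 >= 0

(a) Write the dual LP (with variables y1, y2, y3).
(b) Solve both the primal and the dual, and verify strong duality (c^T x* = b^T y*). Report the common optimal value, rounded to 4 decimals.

The standard primal-dual pair for 'max c^T x s.t. A x <= b, x >= 0' is:
  Dual:  min b^T y  s.t.  A^T y >= c,  y >= 0.

So the dual LP is:
  minimize  10y1 + 10y2 + 6y3
  subject to:
    y1 + 3y3 >= 2
    y2 + y3 >= 4
    y1, y2, y3 >= 0

Solving the primal: x* = (0, 6).
  primal value c^T x* = 24.
Solving the dual: y* = (0, 0, 4).
  dual value b^T y* = 24.
Strong duality: c^T x* = b^T y*. Confirmed.

24


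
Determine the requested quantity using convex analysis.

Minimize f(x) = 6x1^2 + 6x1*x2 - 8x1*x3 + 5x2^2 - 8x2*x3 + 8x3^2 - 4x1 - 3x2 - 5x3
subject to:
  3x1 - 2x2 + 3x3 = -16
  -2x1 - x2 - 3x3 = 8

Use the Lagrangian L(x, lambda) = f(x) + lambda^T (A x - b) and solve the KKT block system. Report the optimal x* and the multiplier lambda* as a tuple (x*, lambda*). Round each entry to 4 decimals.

Form the Lagrangian:
  L(x, lambda) = (1/2) x^T Q x + c^T x + lambda^T (A x - b)
Stationarity (grad_x L = 0): Q x + c + A^T lambda = 0.
Primal feasibility: A x = b.

This gives the KKT block system:
  [ Q   A^T ] [ x     ]   [-c ]
  [ A    0  ] [ lambda ] = [ b ]

Solving the linear system:
  x*      = (-2.8247, 1.7251, -1.3586)
  lambda* = (4.7171, -1.2629)
  f(x*)   = 49.247

x* = (-2.8247, 1.7251, -1.3586), lambda* = (4.7171, -1.2629)


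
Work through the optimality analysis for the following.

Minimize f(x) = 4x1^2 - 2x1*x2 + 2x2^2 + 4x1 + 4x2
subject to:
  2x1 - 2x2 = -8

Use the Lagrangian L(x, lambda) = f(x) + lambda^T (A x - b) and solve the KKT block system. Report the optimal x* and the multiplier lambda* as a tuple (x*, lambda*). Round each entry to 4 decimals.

Form the Lagrangian:
  L(x, lambda) = (1/2) x^T Q x + c^T x + lambda^T (A x - b)
Stationarity (grad_x L = 0): Q x + c + A^T lambda = 0.
Primal feasibility: A x = b.

This gives the KKT block system:
  [ Q   A^T ] [ x     ]   [-c ]
  [ A    0  ] [ lambda ] = [ b ]

Solving the linear system:
  x*      = (-2, 2)
  lambda* = (8)
  f(x*)   = 32

x* = (-2, 2), lambda* = (8)


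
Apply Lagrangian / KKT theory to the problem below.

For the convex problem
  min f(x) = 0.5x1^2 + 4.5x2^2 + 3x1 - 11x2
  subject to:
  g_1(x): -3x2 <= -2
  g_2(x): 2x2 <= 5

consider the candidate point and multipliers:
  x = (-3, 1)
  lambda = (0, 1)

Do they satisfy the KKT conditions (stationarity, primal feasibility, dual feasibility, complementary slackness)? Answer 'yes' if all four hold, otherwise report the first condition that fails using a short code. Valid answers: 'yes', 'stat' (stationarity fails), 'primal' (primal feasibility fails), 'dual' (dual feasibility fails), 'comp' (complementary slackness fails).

Gradient of f: grad f(x) = Q x + c = (0, -2)
Constraint values g_i(x) = a_i^T x - b_i:
  g_1((-3, 1)) = -1
  g_2((-3, 1)) = -3
Stationarity residual: grad f(x) + sum_i lambda_i a_i = (0, 0)
  -> stationarity OK
Primal feasibility (all g_i <= 0): OK
Dual feasibility (all lambda_i >= 0): OK
Complementary slackness (lambda_i * g_i(x) = 0 for all i): FAILS

Verdict: the first failing condition is complementary_slackness -> comp.

comp


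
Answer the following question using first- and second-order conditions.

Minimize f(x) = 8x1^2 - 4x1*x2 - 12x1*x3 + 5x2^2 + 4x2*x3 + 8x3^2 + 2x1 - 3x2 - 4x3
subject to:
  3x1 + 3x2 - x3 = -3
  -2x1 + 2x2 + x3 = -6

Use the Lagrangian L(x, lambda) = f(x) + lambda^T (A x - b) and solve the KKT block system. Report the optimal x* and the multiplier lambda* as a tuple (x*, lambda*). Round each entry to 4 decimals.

Form the Lagrangian:
  L(x, lambda) = (1/2) x^T Q x + c^T x + lambda^T (A x - b)
Stationarity (grad_x L = 0): Q x + c + A^T lambda = 0.
Primal feasibility: A x = b.

This gives the KKT block system:
  [ Q   A^T ] [ x     ]   [-c ]
  [ A    0  ] [ lambda ] = [ b ]

Solving the linear system:
  x*      = (1.5378, -2.1076, 1.2906)
  lambda* = (0.9195, 11.1527)
  f(x*)   = 36.9553

x* = (1.5378, -2.1076, 1.2906), lambda* = (0.9195, 11.1527)


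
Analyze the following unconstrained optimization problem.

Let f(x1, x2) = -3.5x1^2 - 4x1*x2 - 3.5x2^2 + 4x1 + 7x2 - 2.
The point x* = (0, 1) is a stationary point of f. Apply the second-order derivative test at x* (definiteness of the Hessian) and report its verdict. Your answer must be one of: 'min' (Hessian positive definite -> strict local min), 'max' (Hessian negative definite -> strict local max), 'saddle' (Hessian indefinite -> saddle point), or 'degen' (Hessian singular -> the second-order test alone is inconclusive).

Compute the Hessian H = grad^2 f:
  H = [[-7, -4], [-4, -7]]
Verify stationarity: grad f(x*) = H x* + g = (0, 0).
Eigenvalues of H: -11, -3.
Both eigenvalues < 0, so H is negative definite -> x* is a strict local max.

max


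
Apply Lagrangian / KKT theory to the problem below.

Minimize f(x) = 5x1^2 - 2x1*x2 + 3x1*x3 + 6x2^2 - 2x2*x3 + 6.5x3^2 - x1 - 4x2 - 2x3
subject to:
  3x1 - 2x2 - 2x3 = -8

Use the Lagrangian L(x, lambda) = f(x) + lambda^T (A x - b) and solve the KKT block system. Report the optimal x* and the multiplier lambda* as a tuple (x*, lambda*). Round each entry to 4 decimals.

Form the Lagrangian:
  L(x, lambda) = (1/2) x^T Q x + c^T x + lambda^T (A x - b)
Stationarity (grad_x L = 0): Q x + c + A^T lambda = 0.
Primal feasibility: A x = b.

This gives the KKT block system:
  [ Q   A^T ] [ x     ]   [-c ]
  [ A    0  ] [ lambda ] = [ b ]

Solving the linear system:
  x*      = (-1.2271, 0.9743, 1.1851)
  lambda* = (3.888)
  f(x*)   = 13.0319

x* = (-1.2271, 0.9743, 1.1851), lambda* = (3.888)


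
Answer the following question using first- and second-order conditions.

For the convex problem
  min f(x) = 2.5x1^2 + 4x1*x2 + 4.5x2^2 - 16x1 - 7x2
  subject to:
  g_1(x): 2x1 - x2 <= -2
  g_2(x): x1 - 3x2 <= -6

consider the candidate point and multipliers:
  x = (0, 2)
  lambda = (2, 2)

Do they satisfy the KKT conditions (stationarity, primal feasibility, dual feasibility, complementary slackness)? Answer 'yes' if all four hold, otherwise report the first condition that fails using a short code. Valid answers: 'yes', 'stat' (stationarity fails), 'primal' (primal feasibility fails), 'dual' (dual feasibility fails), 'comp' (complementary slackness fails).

Gradient of f: grad f(x) = Q x + c = (-8, 11)
Constraint values g_i(x) = a_i^T x - b_i:
  g_1((0, 2)) = 0
  g_2((0, 2)) = 0
Stationarity residual: grad f(x) + sum_i lambda_i a_i = (-2, 3)
  -> stationarity FAILS
Primal feasibility (all g_i <= 0): OK
Dual feasibility (all lambda_i >= 0): OK
Complementary slackness (lambda_i * g_i(x) = 0 for all i): OK

Verdict: the first failing condition is stationarity -> stat.

stat


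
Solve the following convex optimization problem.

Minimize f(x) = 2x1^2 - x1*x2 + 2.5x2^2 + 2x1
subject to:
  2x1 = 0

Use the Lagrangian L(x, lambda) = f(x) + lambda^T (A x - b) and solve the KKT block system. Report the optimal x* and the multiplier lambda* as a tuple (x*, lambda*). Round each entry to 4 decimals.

Form the Lagrangian:
  L(x, lambda) = (1/2) x^T Q x + c^T x + lambda^T (A x - b)
Stationarity (grad_x L = 0): Q x + c + A^T lambda = 0.
Primal feasibility: A x = b.

This gives the KKT block system:
  [ Q   A^T ] [ x     ]   [-c ]
  [ A    0  ] [ lambda ] = [ b ]

Solving the linear system:
  x*      = (0, 0)
  lambda* = (-1)
  f(x*)   = 0

x* = (0, 0), lambda* = (-1)


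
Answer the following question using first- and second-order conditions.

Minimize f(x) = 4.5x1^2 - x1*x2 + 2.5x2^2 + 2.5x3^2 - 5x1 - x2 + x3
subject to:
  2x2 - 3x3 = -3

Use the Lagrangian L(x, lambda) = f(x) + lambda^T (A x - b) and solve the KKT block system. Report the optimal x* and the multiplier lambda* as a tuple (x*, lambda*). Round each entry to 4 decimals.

Form the Lagrangian:
  L(x, lambda) = (1/2) x^T Q x + c^T x + lambda^T (A x - b)
Stationarity (grad_x L = 0): Q x + c + A^T lambda = 0.
Primal feasibility: A x = b.

This gives the KKT block system:
  [ Q   A^T ] [ x     ]   [-c ]
  [ A    0  ] [ lambda ] = [ b ]

Solving the linear system:
  x*      = (0.5174, -0.3438, 0.7708)
  lambda* = (1.6181)
  f(x*)   = 1.691

x* = (0.5174, -0.3438, 0.7708), lambda* = (1.6181)


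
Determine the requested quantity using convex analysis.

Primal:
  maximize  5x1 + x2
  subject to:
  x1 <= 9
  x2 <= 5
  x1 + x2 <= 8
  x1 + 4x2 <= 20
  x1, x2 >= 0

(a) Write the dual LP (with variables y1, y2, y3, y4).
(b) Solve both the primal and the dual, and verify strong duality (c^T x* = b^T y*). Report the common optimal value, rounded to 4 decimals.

The standard primal-dual pair for 'max c^T x s.t. A x <= b, x >= 0' is:
  Dual:  min b^T y  s.t.  A^T y >= c,  y >= 0.

So the dual LP is:
  minimize  9y1 + 5y2 + 8y3 + 20y4
  subject to:
    y1 + y3 + y4 >= 5
    y2 + y3 + 4y4 >= 1
    y1, y2, y3, y4 >= 0

Solving the primal: x* = (8, 0).
  primal value c^T x* = 40.
Solving the dual: y* = (0, 0, 5, 0).
  dual value b^T y* = 40.
Strong duality: c^T x* = b^T y*. Confirmed.

40


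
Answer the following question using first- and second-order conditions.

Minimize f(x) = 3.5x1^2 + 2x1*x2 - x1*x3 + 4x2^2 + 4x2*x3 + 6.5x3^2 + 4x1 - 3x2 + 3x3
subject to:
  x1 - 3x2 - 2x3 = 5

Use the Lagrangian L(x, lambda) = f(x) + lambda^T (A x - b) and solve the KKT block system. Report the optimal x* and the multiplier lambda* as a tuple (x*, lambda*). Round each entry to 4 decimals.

Form the Lagrangian:
  L(x, lambda) = (1/2) x^T Q x + c^T x + lambda^T (A x - b)
Stationarity (grad_x L = 0): Q x + c + A^T lambda = 0.
Primal feasibility: A x = b.

This gives the KKT block system:
  [ Q   A^T ] [ x     ]   [-c ]
  [ A    0  ] [ lambda ] = [ b ]

Solving the linear system:
  x*      = (0.3503, -1.1787, -0.5568)
  lambda* = (-4.652)
  f(x*)   = 13.2633

x* = (0.3503, -1.1787, -0.5568), lambda* = (-4.652)


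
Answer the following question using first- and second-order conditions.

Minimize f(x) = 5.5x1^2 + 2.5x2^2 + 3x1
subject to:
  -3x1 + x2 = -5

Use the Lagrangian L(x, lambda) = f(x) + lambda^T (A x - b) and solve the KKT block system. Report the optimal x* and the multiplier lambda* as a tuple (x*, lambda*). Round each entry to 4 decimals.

Form the Lagrangian:
  L(x, lambda) = (1/2) x^T Q x + c^T x + lambda^T (A x - b)
Stationarity (grad_x L = 0): Q x + c + A^T lambda = 0.
Primal feasibility: A x = b.

This gives the KKT block system:
  [ Q   A^T ] [ x     ]   [-c ]
  [ A    0  ] [ lambda ] = [ b ]

Solving the linear system:
  x*      = (1.2857, -1.1429)
  lambda* = (5.7143)
  f(x*)   = 16.2143

x* = (1.2857, -1.1429), lambda* = (5.7143)


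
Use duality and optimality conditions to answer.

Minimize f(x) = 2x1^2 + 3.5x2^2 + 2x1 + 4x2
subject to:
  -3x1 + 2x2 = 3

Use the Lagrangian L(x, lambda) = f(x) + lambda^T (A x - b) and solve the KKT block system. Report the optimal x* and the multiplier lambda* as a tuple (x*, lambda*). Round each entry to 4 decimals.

Form the Lagrangian:
  L(x, lambda) = (1/2) x^T Q x + c^T x + lambda^T (A x - b)
Stationarity (grad_x L = 0): Q x + c + A^T lambda = 0.
Primal feasibility: A x = b.

This gives the KKT block system:
  [ Q   A^T ] [ x     ]   [-c ]
  [ A    0  ] [ lambda ] = [ b ]

Solving the linear system:
  x*      = (-1.2025, -0.3038)
  lambda* = (-0.9367)
  f(x*)   = -0.4051

x* = (-1.2025, -0.3038), lambda* = (-0.9367)


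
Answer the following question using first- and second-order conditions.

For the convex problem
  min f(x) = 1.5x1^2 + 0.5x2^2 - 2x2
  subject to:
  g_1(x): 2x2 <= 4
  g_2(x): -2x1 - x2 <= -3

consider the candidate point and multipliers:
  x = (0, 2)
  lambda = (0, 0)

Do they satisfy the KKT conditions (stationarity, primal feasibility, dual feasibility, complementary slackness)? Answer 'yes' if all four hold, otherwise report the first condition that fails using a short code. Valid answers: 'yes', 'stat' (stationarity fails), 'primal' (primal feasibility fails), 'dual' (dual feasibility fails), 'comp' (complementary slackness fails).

Gradient of f: grad f(x) = Q x + c = (0, 0)
Constraint values g_i(x) = a_i^T x - b_i:
  g_1((0, 2)) = 0
  g_2((0, 2)) = 1
Stationarity residual: grad f(x) + sum_i lambda_i a_i = (0, 0)
  -> stationarity OK
Primal feasibility (all g_i <= 0): FAILS
Dual feasibility (all lambda_i >= 0): OK
Complementary slackness (lambda_i * g_i(x) = 0 for all i): OK

Verdict: the first failing condition is primal_feasibility -> primal.

primal


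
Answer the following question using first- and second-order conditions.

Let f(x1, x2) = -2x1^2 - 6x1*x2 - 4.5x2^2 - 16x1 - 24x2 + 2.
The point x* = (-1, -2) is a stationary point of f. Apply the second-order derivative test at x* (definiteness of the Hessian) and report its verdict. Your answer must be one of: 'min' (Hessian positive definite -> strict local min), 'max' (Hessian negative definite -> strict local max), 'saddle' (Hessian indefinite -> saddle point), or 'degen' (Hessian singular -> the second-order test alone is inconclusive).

Compute the Hessian H = grad^2 f:
  H = [[-4, -6], [-6, -9]]
Verify stationarity: grad f(x*) = H x* + g = (0, 0).
Eigenvalues of H: -13, 0.
H has a zero eigenvalue (singular; negative semidefinite but not definite), so H is neither positive definite, negative definite, nor indefinite. The second-order test alone is inconclusive -> degen.
(Indeed, f is constant along the null direction of H through x*, so x* is not a strict local extremum.)

degen


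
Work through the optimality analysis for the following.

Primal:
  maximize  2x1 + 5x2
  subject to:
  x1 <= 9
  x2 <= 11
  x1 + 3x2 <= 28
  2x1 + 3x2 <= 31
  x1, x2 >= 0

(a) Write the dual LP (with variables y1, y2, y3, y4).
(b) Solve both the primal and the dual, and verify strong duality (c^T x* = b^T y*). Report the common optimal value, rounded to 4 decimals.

The standard primal-dual pair for 'max c^T x s.t. A x <= b, x >= 0' is:
  Dual:  min b^T y  s.t.  A^T y >= c,  y >= 0.

So the dual LP is:
  minimize  9y1 + 11y2 + 28y3 + 31y4
  subject to:
    y1 + y3 + 2y4 >= 2
    y2 + 3y3 + 3y4 >= 5
    y1, y2, y3, y4 >= 0

Solving the primal: x* = (3, 8.3333).
  primal value c^T x* = 47.6667.
Solving the dual: y* = (0, 0, 1.3333, 0.3333).
  dual value b^T y* = 47.6667.
Strong duality: c^T x* = b^T y*. Confirmed.

47.6667


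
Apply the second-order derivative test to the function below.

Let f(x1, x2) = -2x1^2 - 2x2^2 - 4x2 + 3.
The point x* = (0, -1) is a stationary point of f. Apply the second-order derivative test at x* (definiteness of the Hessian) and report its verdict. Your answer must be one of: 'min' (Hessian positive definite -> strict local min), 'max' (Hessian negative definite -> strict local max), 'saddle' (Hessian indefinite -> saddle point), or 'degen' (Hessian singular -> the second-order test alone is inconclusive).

Compute the Hessian H = grad^2 f:
  H = [[-4, 0], [0, -4]]
Verify stationarity: grad f(x*) = H x* + g = (0, 0).
Eigenvalues of H: -4, -4.
Both eigenvalues < 0, so H is negative definite -> x* is a strict local max.

max


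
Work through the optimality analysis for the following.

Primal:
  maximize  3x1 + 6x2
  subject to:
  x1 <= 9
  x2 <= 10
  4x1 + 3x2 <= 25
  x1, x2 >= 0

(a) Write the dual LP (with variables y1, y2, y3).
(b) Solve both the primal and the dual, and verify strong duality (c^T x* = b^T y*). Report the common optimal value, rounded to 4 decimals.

The standard primal-dual pair for 'max c^T x s.t. A x <= b, x >= 0' is:
  Dual:  min b^T y  s.t.  A^T y >= c,  y >= 0.

So the dual LP is:
  minimize  9y1 + 10y2 + 25y3
  subject to:
    y1 + 4y3 >= 3
    y2 + 3y3 >= 6
    y1, y2, y3 >= 0

Solving the primal: x* = (0, 8.3333).
  primal value c^T x* = 50.
Solving the dual: y* = (0, 0, 2).
  dual value b^T y* = 50.
Strong duality: c^T x* = b^T y*. Confirmed.

50


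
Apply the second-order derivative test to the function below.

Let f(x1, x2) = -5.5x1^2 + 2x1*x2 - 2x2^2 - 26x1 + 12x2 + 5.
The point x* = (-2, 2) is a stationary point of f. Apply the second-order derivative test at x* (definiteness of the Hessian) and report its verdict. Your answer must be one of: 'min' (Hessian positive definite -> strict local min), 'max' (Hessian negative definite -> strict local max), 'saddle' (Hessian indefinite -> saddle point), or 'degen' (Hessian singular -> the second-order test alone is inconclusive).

Compute the Hessian H = grad^2 f:
  H = [[-11, 2], [2, -4]]
Verify stationarity: grad f(x*) = H x* + g = (0, 0).
Eigenvalues of H: -11.5311, -3.4689.
Both eigenvalues < 0, so H is negative definite -> x* is a strict local max.

max


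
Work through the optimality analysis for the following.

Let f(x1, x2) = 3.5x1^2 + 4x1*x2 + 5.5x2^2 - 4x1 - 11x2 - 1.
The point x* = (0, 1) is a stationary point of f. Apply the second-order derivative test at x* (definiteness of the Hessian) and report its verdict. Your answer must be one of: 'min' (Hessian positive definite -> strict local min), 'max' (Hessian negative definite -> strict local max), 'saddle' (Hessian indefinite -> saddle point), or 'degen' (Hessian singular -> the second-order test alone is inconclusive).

Compute the Hessian H = grad^2 f:
  H = [[7, 4], [4, 11]]
Verify stationarity: grad f(x*) = H x* + g = (0, 0).
Eigenvalues of H: 4.5279, 13.4721.
Both eigenvalues > 0, so H is positive definite -> x* is a strict local min.

min


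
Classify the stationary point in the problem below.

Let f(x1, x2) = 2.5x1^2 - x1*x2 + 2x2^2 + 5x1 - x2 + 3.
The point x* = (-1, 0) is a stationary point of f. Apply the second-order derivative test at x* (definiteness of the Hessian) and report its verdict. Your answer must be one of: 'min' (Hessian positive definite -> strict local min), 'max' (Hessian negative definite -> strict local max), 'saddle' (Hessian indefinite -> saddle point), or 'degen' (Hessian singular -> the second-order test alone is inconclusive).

Compute the Hessian H = grad^2 f:
  H = [[5, -1], [-1, 4]]
Verify stationarity: grad f(x*) = H x* + g = (0, 0).
Eigenvalues of H: 3.382, 5.618.
Both eigenvalues > 0, so H is positive definite -> x* is a strict local min.

min


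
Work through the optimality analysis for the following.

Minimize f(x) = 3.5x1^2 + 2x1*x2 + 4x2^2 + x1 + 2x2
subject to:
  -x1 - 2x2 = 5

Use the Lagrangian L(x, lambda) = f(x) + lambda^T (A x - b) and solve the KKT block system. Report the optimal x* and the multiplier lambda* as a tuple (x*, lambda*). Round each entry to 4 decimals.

Form the Lagrangian:
  L(x, lambda) = (1/2) x^T Q x + c^T x + lambda^T (A x - b)
Stationarity (grad_x L = 0): Q x + c + A^T lambda = 0.
Primal feasibility: A x = b.

This gives the KKT block system:
  [ Q   A^T ] [ x     ]   [-c ]
  [ A    0  ] [ lambda ] = [ b ]

Solving the linear system:
  x*      = (-0.7143, -2.1429)
  lambda* = (-8.2857)
  f(x*)   = 18.2143

x* = (-0.7143, -2.1429), lambda* = (-8.2857)


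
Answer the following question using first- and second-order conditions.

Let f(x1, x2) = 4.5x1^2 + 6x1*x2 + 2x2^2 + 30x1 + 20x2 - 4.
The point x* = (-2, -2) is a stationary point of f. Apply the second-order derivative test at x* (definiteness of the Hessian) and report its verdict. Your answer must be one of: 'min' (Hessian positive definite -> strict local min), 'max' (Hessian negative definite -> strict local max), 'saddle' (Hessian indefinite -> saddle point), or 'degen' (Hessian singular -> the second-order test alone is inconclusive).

Compute the Hessian H = grad^2 f:
  H = [[9, 6], [6, 4]]
Verify stationarity: grad f(x*) = H x* + g = (0, 0).
Eigenvalues of H: 0, 13.
H has a zero eigenvalue (singular; positive semidefinite but not definite), so H is neither positive definite, negative definite, nor indefinite. The second-order test alone is inconclusive -> degen.
(Indeed, f is constant along the null direction of H through x*, so x* is not a strict local extremum.)

degen


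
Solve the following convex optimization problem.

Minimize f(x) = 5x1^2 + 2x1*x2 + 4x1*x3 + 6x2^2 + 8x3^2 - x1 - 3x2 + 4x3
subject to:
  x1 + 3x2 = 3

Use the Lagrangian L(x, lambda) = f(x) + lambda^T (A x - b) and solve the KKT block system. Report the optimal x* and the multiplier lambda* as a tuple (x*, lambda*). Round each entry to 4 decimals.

Form the Lagrangian:
  L(x, lambda) = (1/2) x^T Q x + c^T x + lambda^T (A x - b)
Stationarity (grad_x L = 0): Q x + c + A^T lambda = 0.
Primal feasibility: A x = b.

This gives the KKT block system:
  [ Q   A^T ] [ x     ]   [-c ]
  [ A    0  ] [ lambda ] = [ b ]

Solving the linear system:
  x*      = (0.3333, 0.8889, -0.3333)
  lambda* = (-2.7778)
  f(x*)   = 2

x* = (0.3333, 0.8889, -0.3333), lambda* = (-2.7778)
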